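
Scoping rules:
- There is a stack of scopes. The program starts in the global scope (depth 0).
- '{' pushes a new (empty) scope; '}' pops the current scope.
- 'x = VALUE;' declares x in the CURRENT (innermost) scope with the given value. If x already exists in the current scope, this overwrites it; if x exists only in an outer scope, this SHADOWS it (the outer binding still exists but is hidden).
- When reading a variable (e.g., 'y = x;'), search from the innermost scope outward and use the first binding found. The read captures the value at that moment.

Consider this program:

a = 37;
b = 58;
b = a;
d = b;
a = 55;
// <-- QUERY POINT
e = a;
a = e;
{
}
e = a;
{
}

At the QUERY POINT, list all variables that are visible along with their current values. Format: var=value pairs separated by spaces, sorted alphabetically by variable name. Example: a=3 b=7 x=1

Step 1: declare a=37 at depth 0
Step 2: declare b=58 at depth 0
Step 3: declare b=(read a)=37 at depth 0
Step 4: declare d=(read b)=37 at depth 0
Step 5: declare a=55 at depth 0
Visible at query point: a=55 b=37 d=37

Answer: a=55 b=37 d=37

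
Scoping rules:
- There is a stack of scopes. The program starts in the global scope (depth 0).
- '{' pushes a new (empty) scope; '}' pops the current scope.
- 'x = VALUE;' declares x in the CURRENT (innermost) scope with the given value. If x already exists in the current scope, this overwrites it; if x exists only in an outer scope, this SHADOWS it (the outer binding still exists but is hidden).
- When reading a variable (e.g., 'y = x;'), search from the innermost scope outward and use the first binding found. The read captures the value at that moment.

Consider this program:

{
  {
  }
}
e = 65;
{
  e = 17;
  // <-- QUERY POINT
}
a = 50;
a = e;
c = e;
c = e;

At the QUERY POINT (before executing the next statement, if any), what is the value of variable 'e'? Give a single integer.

Answer: 17

Derivation:
Step 1: enter scope (depth=1)
Step 2: enter scope (depth=2)
Step 3: exit scope (depth=1)
Step 4: exit scope (depth=0)
Step 5: declare e=65 at depth 0
Step 6: enter scope (depth=1)
Step 7: declare e=17 at depth 1
Visible at query point: e=17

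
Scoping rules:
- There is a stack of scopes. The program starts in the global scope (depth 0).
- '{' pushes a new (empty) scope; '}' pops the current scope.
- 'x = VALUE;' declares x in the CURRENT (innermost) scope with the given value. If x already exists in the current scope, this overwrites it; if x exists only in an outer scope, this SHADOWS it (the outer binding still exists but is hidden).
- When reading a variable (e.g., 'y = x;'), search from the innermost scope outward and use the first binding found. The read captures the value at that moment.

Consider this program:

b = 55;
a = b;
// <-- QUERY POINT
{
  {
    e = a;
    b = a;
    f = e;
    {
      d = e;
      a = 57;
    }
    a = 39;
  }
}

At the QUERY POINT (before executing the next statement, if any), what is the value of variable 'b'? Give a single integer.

Step 1: declare b=55 at depth 0
Step 2: declare a=(read b)=55 at depth 0
Visible at query point: a=55 b=55

Answer: 55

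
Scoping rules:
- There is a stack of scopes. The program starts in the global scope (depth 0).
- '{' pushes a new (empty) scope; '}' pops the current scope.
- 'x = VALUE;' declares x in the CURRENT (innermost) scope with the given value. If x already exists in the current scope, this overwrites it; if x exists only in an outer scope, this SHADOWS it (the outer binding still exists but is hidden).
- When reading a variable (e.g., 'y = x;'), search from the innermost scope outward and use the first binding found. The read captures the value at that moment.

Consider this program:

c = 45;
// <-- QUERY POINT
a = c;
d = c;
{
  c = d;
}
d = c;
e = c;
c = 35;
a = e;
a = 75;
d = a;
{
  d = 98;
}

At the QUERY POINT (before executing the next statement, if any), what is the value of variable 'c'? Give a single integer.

Answer: 45

Derivation:
Step 1: declare c=45 at depth 0
Visible at query point: c=45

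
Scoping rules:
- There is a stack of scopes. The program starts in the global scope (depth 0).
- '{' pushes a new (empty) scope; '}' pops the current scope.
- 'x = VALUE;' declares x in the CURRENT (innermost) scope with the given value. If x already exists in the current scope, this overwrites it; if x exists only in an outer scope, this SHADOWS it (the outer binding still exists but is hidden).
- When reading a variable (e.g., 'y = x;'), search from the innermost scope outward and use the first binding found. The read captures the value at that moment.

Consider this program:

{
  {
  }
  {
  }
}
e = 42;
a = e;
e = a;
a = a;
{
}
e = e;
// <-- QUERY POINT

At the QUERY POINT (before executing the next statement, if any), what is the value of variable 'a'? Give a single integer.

Step 1: enter scope (depth=1)
Step 2: enter scope (depth=2)
Step 3: exit scope (depth=1)
Step 4: enter scope (depth=2)
Step 5: exit scope (depth=1)
Step 6: exit scope (depth=0)
Step 7: declare e=42 at depth 0
Step 8: declare a=(read e)=42 at depth 0
Step 9: declare e=(read a)=42 at depth 0
Step 10: declare a=(read a)=42 at depth 0
Step 11: enter scope (depth=1)
Step 12: exit scope (depth=0)
Step 13: declare e=(read e)=42 at depth 0
Visible at query point: a=42 e=42

Answer: 42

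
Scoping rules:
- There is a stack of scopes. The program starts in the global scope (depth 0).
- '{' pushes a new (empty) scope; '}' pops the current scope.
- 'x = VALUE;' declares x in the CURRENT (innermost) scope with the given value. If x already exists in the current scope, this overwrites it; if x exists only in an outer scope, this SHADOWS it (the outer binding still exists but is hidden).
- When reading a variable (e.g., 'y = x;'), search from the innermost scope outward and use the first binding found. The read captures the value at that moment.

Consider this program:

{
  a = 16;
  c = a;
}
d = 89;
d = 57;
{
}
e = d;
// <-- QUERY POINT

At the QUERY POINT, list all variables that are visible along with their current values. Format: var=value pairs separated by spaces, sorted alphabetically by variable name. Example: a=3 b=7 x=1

Answer: d=57 e=57

Derivation:
Step 1: enter scope (depth=1)
Step 2: declare a=16 at depth 1
Step 3: declare c=(read a)=16 at depth 1
Step 4: exit scope (depth=0)
Step 5: declare d=89 at depth 0
Step 6: declare d=57 at depth 0
Step 7: enter scope (depth=1)
Step 8: exit scope (depth=0)
Step 9: declare e=(read d)=57 at depth 0
Visible at query point: d=57 e=57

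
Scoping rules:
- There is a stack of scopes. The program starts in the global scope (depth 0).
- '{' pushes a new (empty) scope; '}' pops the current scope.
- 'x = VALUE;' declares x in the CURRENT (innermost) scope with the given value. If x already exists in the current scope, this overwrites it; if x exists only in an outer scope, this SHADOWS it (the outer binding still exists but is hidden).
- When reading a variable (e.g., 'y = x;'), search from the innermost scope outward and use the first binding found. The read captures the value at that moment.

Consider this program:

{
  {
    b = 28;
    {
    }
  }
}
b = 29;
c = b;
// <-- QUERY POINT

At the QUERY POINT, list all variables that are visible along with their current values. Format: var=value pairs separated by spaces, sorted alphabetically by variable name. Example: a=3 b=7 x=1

Answer: b=29 c=29

Derivation:
Step 1: enter scope (depth=1)
Step 2: enter scope (depth=2)
Step 3: declare b=28 at depth 2
Step 4: enter scope (depth=3)
Step 5: exit scope (depth=2)
Step 6: exit scope (depth=1)
Step 7: exit scope (depth=0)
Step 8: declare b=29 at depth 0
Step 9: declare c=(read b)=29 at depth 0
Visible at query point: b=29 c=29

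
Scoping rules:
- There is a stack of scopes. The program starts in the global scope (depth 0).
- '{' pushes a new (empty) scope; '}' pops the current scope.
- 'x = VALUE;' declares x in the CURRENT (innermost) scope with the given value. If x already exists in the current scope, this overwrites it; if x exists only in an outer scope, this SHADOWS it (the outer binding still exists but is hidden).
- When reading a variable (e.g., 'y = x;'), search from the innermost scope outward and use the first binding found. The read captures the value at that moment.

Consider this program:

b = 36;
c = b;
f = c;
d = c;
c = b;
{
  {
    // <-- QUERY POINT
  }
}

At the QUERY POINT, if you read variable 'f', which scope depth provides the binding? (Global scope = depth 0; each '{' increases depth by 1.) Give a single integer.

Answer: 0

Derivation:
Step 1: declare b=36 at depth 0
Step 2: declare c=(read b)=36 at depth 0
Step 3: declare f=(read c)=36 at depth 0
Step 4: declare d=(read c)=36 at depth 0
Step 5: declare c=(read b)=36 at depth 0
Step 6: enter scope (depth=1)
Step 7: enter scope (depth=2)
Visible at query point: b=36 c=36 d=36 f=36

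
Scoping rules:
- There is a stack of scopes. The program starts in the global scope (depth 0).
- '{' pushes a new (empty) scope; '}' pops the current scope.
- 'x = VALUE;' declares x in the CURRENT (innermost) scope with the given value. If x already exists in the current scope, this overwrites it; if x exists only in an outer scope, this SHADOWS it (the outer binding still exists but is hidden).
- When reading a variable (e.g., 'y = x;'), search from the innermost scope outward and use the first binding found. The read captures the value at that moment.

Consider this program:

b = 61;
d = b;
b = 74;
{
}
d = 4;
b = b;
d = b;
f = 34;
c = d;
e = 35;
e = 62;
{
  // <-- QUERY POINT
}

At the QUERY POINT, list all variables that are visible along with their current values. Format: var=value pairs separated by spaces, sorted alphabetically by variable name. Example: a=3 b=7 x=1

Step 1: declare b=61 at depth 0
Step 2: declare d=(read b)=61 at depth 0
Step 3: declare b=74 at depth 0
Step 4: enter scope (depth=1)
Step 5: exit scope (depth=0)
Step 6: declare d=4 at depth 0
Step 7: declare b=(read b)=74 at depth 0
Step 8: declare d=(read b)=74 at depth 0
Step 9: declare f=34 at depth 0
Step 10: declare c=(read d)=74 at depth 0
Step 11: declare e=35 at depth 0
Step 12: declare e=62 at depth 0
Step 13: enter scope (depth=1)
Visible at query point: b=74 c=74 d=74 e=62 f=34

Answer: b=74 c=74 d=74 e=62 f=34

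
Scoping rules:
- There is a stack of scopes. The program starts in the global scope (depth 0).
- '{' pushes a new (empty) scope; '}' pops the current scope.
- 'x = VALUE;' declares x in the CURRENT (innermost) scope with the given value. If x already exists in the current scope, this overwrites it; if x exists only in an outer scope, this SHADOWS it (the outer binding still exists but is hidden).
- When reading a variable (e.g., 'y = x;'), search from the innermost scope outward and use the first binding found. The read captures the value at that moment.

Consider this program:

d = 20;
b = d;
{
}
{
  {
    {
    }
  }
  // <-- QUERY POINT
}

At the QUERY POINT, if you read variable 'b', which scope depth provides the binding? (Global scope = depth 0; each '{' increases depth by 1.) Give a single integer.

Step 1: declare d=20 at depth 0
Step 2: declare b=(read d)=20 at depth 0
Step 3: enter scope (depth=1)
Step 4: exit scope (depth=0)
Step 5: enter scope (depth=1)
Step 6: enter scope (depth=2)
Step 7: enter scope (depth=3)
Step 8: exit scope (depth=2)
Step 9: exit scope (depth=1)
Visible at query point: b=20 d=20

Answer: 0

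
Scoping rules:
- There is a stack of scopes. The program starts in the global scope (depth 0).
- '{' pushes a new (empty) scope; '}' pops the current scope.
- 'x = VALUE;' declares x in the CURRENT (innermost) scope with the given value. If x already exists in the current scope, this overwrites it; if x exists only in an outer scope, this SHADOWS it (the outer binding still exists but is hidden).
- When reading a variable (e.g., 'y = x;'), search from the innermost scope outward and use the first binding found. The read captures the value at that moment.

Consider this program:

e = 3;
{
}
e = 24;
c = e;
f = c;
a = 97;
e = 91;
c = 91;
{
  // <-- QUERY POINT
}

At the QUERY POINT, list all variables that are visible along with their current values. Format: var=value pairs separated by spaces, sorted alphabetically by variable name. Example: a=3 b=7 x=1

Answer: a=97 c=91 e=91 f=24

Derivation:
Step 1: declare e=3 at depth 0
Step 2: enter scope (depth=1)
Step 3: exit scope (depth=0)
Step 4: declare e=24 at depth 0
Step 5: declare c=(read e)=24 at depth 0
Step 6: declare f=(read c)=24 at depth 0
Step 7: declare a=97 at depth 0
Step 8: declare e=91 at depth 0
Step 9: declare c=91 at depth 0
Step 10: enter scope (depth=1)
Visible at query point: a=97 c=91 e=91 f=24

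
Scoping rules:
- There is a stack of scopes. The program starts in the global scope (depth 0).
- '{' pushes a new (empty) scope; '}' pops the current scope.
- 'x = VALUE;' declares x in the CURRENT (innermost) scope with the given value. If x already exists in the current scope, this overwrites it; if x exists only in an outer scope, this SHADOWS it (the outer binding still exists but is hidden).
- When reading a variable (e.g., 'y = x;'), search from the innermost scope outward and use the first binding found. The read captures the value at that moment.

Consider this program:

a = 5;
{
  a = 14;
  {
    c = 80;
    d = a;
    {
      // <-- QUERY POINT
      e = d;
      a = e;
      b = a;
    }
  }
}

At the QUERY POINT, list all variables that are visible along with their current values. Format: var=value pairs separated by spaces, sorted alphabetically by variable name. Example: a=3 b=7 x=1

Answer: a=14 c=80 d=14

Derivation:
Step 1: declare a=5 at depth 0
Step 2: enter scope (depth=1)
Step 3: declare a=14 at depth 1
Step 4: enter scope (depth=2)
Step 5: declare c=80 at depth 2
Step 6: declare d=(read a)=14 at depth 2
Step 7: enter scope (depth=3)
Visible at query point: a=14 c=80 d=14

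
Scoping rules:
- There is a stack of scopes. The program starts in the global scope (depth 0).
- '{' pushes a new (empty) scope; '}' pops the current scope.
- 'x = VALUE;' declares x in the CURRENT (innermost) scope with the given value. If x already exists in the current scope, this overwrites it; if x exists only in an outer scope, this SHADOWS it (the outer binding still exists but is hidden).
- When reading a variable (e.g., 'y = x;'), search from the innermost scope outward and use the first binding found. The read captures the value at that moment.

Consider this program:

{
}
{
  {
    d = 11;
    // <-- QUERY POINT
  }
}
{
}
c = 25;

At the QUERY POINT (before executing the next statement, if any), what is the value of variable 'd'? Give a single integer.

Step 1: enter scope (depth=1)
Step 2: exit scope (depth=0)
Step 3: enter scope (depth=1)
Step 4: enter scope (depth=2)
Step 5: declare d=11 at depth 2
Visible at query point: d=11

Answer: 11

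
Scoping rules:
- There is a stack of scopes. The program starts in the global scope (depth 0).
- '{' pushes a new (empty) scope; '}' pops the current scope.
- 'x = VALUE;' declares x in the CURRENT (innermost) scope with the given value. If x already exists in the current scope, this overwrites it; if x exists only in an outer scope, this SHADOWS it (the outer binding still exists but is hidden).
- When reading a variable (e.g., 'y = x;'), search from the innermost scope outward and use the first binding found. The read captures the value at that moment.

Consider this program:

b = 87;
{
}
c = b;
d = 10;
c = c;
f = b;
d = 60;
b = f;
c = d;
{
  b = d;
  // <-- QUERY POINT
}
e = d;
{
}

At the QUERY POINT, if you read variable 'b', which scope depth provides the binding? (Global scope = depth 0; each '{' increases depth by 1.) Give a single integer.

Step 1: declare b=87 at depth 0
Step 2: enter scope (depth=1)
Step 3: exit scope (depth=0)
Step 4: declare c=(read b)=87 at depth 0
Step 5: declare d=10 at depth 0
Step 6: declare c=(read c)=87 at depth 0
Step 7: declare f=(read b)=87 at depth 0
Step 8: declare d=60 at depth 0
Step 9: declare b=(read f)=87 at depth 0
Step 10: declare c=(read d)=60 at depth 0
Step 11: enter scope (depth=1)
Step 12: declare b=(read d)=60 at depth 1
Visible at query point: b=60 c=60 d=60 f=87

Answer: 1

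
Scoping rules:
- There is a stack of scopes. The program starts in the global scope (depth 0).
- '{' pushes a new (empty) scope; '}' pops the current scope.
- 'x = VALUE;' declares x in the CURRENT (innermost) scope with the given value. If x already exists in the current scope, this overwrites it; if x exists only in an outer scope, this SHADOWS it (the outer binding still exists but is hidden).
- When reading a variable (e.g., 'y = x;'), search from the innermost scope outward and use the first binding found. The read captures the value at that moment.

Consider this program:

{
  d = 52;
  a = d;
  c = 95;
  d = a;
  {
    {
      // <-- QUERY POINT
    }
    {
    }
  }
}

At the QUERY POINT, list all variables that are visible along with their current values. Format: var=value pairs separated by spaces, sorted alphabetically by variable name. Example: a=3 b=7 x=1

Step 1: enter scope (depth=1)
Step 2: declare d=52 at depth 1
Step 3: declare a=(read d)=52 at depth 1
Step 4: declare c=95 at depth 1
Step 5: declare d=(read a)=52 at depth 1
Step 6: enter scope (depth=2)
Step 7: enter scope (depth=3)
Visible at query point: a=52 c=95 d=52

Answer: a=52 c=95 d=52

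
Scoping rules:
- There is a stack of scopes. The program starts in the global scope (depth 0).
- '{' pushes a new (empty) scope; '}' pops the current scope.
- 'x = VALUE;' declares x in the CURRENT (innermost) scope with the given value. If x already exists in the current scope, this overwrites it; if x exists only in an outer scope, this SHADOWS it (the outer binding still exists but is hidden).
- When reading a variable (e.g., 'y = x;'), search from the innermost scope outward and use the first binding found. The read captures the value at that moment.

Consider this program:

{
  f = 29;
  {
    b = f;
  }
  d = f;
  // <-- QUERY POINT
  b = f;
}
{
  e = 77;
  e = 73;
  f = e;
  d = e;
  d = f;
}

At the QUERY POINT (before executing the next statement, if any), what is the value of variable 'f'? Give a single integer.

Answer: 29

Derivation:
Step 1: enter scope (depth=1)
Step 2: declare f=29 at depth 1
Step 3: enter scope (depth=2)
Step 4: declare b=(read f)=29 at depth 2
Step 5: exit scope (depth=1)
Step 6: declare d=(read f)=29 at depth 1
Visible at query point: d=29 f=29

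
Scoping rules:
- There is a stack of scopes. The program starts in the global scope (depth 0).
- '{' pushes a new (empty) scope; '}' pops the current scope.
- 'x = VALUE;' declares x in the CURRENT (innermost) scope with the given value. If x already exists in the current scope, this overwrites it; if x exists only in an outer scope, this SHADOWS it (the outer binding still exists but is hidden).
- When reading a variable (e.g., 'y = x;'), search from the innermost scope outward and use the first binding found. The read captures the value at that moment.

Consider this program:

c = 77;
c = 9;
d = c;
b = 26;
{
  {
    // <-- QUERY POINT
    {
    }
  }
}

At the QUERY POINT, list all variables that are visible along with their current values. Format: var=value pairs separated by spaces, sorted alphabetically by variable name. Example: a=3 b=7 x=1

Step 1: declare c=77 at depth 0
Step 2: declare c=9 at depth 0
Step 3: declare d=(read c)=9 at depth 0
Step 4: declare b=26 at depth 0
Step 5: enter scope (depth=1)
Step 6: enter scope (depth=2)
Visible at query point: b=26 c=9 d=9

Answer: b=26 c=9 d=9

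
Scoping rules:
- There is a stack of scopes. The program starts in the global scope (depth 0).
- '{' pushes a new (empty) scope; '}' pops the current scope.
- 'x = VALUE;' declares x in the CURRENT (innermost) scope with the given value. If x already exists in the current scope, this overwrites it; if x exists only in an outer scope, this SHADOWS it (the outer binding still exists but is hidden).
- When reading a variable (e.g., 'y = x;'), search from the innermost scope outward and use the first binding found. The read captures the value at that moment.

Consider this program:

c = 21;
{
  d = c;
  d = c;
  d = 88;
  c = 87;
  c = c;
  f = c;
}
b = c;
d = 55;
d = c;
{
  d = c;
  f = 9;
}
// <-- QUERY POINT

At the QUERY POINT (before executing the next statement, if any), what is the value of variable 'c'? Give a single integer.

Answer: 21

Derivation:
Step 1: declare c=21 at depth 0
Step 2: enter scope (depth=1)
Step 3: declare d=(read c)=21 at depth 1
Step 4: declare d=(read c)=21 at depth 1
Step 5: declare d=88 at depth 1
Step 6: declare c=87 at depth 1
Step 7: declare c=(read c)=87 at depth 1
Step 8: declare f=(read c)=87 at depth 1
Step 9: exit scope (depth=0)
Step 10: declare b=(read c)=21 at depth 0
Step 11: declare d=55 at depth 0
Step 12: declare d=(read c)=21 at depth 0
Step 13: enter scope (depth=1)
Step 14: declare d=(read c)=21 at depth 1
Step 15: declare f=9 at depth 1
Step 16: exit scope (depth=0)
Visible at query point: b=21 c=21 d=21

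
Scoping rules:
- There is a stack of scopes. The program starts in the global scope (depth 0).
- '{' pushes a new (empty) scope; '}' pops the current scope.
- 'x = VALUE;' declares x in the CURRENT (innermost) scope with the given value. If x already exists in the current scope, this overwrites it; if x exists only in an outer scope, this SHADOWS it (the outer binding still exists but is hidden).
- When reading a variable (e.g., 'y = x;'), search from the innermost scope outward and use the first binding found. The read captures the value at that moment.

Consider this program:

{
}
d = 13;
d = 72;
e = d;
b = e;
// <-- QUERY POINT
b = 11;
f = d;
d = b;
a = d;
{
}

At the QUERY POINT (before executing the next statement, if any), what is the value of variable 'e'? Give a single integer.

Step 1: enter scope (depth=1)
Step 2: exit scope (depth=0)
Step 3: declare d=13 at depth 0
Step 4: declare d=72 at depth 0
Step 5: declare e=(read d)=72 at depth 0
Step 6: declare b=(read e)=72 at depth 0
Visible at query point: b=72 d=72 e=72

Answer: 72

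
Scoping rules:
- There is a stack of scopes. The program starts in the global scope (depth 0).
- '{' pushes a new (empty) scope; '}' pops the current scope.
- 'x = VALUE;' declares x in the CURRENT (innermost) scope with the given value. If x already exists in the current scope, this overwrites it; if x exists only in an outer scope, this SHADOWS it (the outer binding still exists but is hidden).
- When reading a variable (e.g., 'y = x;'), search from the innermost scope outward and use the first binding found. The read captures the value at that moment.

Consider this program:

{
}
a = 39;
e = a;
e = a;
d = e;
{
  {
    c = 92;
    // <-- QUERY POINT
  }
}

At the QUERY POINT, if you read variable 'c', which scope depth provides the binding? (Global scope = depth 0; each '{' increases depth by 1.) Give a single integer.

Answer: 2

Derivation:
Step 1: enter scope (depth=1)
Step 2: exit scope (depth=0)
Step 3: declare a=39 at depth 0
Step 4: declare e=(read a)=39 at depth 0
Step 5: declare e=(read a)=39 at depth 0
Step 6: declare d=(read e)=39 at depth 0
Step 7: enter scope (depth=1)
Step 8: enter scope (depth=2)
Step 9: declare c=92 at depth 2
Visible at query point: a=39 c=92 d=39 e=39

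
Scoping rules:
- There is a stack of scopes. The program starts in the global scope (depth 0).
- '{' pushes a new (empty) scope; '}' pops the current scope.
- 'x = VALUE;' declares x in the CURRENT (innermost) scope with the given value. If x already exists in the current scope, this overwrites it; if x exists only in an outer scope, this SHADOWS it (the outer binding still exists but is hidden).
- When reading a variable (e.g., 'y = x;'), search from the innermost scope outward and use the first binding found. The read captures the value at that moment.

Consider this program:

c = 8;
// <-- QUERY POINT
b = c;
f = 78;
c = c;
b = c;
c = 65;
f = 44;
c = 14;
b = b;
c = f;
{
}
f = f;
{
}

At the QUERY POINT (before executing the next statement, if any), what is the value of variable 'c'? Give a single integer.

Answer: 8

Derivation:
Step 1: declare c=8 at depth 0
Visible at query point: c=8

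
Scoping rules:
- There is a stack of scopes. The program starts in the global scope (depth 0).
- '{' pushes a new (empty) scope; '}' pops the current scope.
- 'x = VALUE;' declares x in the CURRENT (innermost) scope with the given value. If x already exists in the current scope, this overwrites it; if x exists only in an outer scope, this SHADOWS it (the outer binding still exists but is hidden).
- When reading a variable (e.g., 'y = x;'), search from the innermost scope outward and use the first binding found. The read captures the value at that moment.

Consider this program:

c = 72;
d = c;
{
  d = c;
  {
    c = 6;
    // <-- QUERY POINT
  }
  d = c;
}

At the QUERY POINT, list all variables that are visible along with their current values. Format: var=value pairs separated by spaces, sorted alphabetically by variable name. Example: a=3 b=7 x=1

Step 1: declare c=72 at depth 0
Step 2: declare d=(read c)=72 at depth 0
Step 3: enter scope (depth=1)
Step 4: declare d=(read c)=72 at depth 1
Step 5: enter scope (depth=2)
Step 6: declare c=6 at depth 2
Visible at query point: c=6 d=72

Answer: c=6 d=72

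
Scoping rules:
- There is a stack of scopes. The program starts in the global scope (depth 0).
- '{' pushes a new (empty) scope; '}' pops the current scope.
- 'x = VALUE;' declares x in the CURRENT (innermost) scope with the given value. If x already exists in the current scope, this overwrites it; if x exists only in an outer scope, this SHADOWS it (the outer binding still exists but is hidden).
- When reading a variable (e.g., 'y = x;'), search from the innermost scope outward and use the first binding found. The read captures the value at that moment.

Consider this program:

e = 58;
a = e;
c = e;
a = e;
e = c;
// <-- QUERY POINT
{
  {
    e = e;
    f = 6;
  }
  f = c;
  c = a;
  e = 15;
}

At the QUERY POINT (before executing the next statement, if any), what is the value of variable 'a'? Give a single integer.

Step 1: declare e=58 at depth 0
Step 2: declare a=(read e)=58 at depth 0
Step 3: declare c=(read e)=58 at depth 0
Step 4: declare a=(read e)=58 at depth 0
Step 5: declare e=(read c)=58 at depth 0
Visible at query point: a=58 c=58 e=58

Answer: 58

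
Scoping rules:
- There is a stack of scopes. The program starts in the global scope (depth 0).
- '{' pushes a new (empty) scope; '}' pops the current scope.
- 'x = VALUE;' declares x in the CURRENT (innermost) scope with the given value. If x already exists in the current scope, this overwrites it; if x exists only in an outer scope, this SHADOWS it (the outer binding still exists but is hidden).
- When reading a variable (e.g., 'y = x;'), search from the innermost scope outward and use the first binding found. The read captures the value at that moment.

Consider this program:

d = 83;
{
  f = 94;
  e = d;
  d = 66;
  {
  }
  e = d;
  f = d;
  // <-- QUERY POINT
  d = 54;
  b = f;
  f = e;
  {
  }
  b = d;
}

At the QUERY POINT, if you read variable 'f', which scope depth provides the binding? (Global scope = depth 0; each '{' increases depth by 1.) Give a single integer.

Answer: 1

Derivation:
Step 1: declare d=83 at depth 0
Step 2: enter scope (depth=1)
Step 3: declare f=94 at depth 1
Step 4: declare e=(read d)=83 at depth 1
Step 5: declare d=66 at depth 1
Step 6: enter scope (depth=2)
Step 7: exit scope (depth=1)
Step 8: declare e=(read d)=66 at depth 1
Step 9: declare f=(read d)=66 at depth 1
Visible at query point: d=66 e=66 f=66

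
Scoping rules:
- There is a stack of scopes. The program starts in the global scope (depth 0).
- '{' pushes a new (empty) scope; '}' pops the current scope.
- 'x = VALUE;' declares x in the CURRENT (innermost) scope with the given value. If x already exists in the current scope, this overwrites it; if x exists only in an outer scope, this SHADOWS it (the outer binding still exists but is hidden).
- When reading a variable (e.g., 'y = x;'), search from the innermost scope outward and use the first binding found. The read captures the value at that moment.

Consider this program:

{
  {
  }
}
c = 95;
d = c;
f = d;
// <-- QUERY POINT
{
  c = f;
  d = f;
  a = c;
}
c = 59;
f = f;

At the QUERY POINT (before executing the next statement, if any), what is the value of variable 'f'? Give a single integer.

Answer: 95

Derivation:
Step 1: enter scope (depth=1)
Step 2: enter scope (depth=2)
Step 3: exit scope (depth=1)
Step 4: exit scope (depth=0)
Step 5: declare c=95 at depth 0
Step 6: declare d=(read c)=95 at depth 0
Step 7: declare f=(read d)=95 at depth 0
Visible at query point: c=95 d=95 f=95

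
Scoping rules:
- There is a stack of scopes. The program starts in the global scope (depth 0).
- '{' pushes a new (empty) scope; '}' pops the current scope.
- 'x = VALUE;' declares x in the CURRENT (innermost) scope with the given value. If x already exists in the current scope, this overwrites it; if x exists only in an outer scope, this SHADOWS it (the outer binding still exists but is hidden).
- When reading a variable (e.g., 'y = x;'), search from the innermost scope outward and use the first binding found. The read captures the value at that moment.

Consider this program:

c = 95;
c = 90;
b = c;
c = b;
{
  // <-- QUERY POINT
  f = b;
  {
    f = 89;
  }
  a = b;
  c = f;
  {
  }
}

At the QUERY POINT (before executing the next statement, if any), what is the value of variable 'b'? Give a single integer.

Step 1: declare c=95 at depth 0
Step 2: declare c=90 at depth 0
Step 3: declare b=(read c)=90 at depth 0
Step 4: declare c=(read b)=90 at depth 0
Step 5: enter scope (depth=1)
Visible at query point: b=90 c=90

Answer: 90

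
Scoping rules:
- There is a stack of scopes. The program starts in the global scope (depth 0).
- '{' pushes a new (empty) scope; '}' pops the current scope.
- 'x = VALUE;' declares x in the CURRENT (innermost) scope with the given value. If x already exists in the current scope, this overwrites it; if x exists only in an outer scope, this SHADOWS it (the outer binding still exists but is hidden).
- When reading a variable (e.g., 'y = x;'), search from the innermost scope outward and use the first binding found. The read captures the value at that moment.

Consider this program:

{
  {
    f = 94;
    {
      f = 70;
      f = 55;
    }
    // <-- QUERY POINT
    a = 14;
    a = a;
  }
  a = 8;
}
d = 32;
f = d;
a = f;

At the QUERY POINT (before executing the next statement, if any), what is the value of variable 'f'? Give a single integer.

Answer: 94

Derivation:
Step 1: enter scope (depth=1)
Step 2: enter scope (depth=2)
Step 3: declare f=94 at depth 2
Step 4: enter scope (depth=3)
Step 5: declare f=70 at depth 3
Step 6: declare f=55 at depth 3
Step 7: exit scope (depth=2)
Visible at query point: f=94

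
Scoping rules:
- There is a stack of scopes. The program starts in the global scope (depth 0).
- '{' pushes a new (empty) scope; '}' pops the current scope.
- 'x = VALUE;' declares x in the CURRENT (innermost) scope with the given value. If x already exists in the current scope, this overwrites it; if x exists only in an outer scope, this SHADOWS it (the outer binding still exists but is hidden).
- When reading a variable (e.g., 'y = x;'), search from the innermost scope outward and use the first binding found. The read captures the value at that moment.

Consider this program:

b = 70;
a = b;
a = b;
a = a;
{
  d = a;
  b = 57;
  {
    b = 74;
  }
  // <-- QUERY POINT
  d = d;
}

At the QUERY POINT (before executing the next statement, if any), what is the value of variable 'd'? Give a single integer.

Step 1: declare b=70 at depth 0
Step 2: declare a=(read b)=70 at depth 0
Step 3: declare a=(read b)=70 at depth 0
Step 4: declare a=(read a)=70 at depth 0
Step 5: enter scope (depth=1)
Step 6: declare d=(read a)=70 at depth 1
Step 7: declare b=57 at depth 1
Step 8: enter scope (depth=2)
Step 9: declare b=74 at depth 2
Step 10: exit scope (depth=1)
Visible at query point: a=70 b=57 d=70

Answer: 70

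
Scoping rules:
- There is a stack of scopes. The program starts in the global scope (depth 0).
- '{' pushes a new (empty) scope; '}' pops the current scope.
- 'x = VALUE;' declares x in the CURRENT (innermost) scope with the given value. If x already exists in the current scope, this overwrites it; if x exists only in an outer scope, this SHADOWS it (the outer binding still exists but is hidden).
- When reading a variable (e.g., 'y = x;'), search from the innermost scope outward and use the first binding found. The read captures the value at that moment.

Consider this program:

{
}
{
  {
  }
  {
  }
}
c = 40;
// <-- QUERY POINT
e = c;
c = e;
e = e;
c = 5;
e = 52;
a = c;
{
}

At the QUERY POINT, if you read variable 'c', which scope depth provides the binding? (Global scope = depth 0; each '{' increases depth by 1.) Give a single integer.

Step 1: enter scope (depth=1)
Step 2: exit scope (depth=0)
Step 3: enter scope (depth=1)
Step 4: enter scope (depth=2)
Step 5: exit scope (depth=1)
Step 6: enter scope (depth=2)
Step 7: exit scope (depth=1)
Step 8: exit scope (depth=0)
Step 9: declare c=40 at depth 0
Visible at query point: c=40

Answer: 0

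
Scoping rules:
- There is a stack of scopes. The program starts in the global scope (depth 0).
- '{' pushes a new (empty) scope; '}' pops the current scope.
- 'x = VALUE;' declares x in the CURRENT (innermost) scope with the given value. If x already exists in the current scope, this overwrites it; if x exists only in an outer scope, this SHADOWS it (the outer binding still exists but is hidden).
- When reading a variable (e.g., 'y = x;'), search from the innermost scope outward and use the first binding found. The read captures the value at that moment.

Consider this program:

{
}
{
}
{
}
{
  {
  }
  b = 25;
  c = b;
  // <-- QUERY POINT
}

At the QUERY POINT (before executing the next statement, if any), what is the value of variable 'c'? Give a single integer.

Answer: 25

Derivation:
Step 1: enter scope (depth=1)
Step 2: exit scope (depth=0)
Step 3: enter scope (depth=1)
Step 4: exit scope (depth=0)
Step 5: enter scope (depth=1)
Step 6: exit scope (depth=0)
Step 7: enter scope (depth=1)
Step 8: enter scope (depth=2)
Step 9: exit scope (depth=1)
Step 10: declare b=25 at depth 1
Step 11: declare c=(read b)=25 at depth 1
Visible at query point: b=25 c=25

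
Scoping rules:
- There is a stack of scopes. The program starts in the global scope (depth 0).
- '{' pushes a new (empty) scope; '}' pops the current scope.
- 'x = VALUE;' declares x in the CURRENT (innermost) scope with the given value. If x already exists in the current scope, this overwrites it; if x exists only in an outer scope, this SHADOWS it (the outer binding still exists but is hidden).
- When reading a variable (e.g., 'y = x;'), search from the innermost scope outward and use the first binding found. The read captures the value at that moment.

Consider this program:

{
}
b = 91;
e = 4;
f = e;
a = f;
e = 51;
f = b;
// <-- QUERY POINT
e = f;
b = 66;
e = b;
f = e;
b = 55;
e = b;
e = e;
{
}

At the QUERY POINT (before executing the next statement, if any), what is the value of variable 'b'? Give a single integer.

Answer: 91

Derivation:
Step 1: enter scope (depth=1)
Step 2: exit scope (depth=0)
Step 3: declare b=91 at depth 0
Step 4: declare e=4 at depth 0
Step 5: declare f=(read e)=4 at depth 0
Step 6: declare a=(read f)=4 at depth 0
Step 7: declare e=51 at depth 0
Step 8: declare f=(read b)=91 at depth 0
Visible at query point: a=4 b=91 e=51 f=91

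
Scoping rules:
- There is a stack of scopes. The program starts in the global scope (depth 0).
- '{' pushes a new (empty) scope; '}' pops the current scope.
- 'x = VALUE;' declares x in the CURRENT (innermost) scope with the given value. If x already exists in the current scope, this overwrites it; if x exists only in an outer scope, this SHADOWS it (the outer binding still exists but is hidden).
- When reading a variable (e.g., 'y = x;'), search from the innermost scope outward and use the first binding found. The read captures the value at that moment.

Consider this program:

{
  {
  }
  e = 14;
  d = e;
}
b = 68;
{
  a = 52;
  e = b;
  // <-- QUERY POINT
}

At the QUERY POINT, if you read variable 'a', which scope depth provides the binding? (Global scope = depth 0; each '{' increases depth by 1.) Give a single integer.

Answer: 1

Derivation:
Step 1: enter scope (depth=1)
Step 2: enter scope (depth=2)
Step 3: exit scope (depth=1)
Step 4: declare e=14 at depth 1
Step 5: declare d=(read e)=14 at depth 1
Step 6: exit scope (depth=0)
Step 7: declare b=68 at depth 0
Step 8: enter scope (depth=1)
Step 9: declare a=52 at depth 1
Step 10: declare e=(read b)=68 at depth 1
Visible at query point: a=52 b=68 e=68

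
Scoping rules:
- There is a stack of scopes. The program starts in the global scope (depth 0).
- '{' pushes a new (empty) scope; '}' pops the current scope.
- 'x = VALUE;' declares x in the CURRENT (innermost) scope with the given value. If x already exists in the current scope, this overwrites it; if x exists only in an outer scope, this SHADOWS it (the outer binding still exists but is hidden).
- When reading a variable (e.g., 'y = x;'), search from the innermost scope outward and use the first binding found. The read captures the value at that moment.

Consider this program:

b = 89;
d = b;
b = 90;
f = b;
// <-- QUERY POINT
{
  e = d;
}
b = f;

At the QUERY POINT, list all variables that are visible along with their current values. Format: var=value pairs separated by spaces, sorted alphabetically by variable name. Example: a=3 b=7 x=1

Step 1: declare b=89 at depth 0
Step 2: declare d=(read b)=89 at depth 0
Step 3: declare b=90 at depth 0
Step 4: declare f=(read b)=90 at depth 0
Visible at query point: b=90 d=89 f=90

Answer: b=90 d=89 f=90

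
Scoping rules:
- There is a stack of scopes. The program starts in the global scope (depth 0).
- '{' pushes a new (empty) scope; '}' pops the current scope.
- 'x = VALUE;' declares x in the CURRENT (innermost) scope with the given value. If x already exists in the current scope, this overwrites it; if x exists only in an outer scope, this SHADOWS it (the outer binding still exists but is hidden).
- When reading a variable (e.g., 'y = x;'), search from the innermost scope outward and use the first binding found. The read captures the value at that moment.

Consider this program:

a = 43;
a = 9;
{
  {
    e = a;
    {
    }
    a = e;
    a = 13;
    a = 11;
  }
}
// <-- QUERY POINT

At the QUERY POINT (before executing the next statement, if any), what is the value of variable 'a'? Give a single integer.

Answer: 9

Derivation:
Step 1: declare a=43 at depth 0
Step 2: declare a=9 at depth 0
Step 3: enter scope (depth=1)
Step 4: enter scope (depth=2)
Step 5: declare e=(read a)=9 at depth 2
Step 6: enter scope (depth=3)
Step 7: exit scope (depth=2)
Step 8: declare a=(read e)=9 at depth 2
Step 9: declare a=13 at depth 2
Step 10: declare a=11 at depth 2
Step 11: exit scope (depth=1)
Step 12: exit scope (depth=0)
Visible at query point: a=9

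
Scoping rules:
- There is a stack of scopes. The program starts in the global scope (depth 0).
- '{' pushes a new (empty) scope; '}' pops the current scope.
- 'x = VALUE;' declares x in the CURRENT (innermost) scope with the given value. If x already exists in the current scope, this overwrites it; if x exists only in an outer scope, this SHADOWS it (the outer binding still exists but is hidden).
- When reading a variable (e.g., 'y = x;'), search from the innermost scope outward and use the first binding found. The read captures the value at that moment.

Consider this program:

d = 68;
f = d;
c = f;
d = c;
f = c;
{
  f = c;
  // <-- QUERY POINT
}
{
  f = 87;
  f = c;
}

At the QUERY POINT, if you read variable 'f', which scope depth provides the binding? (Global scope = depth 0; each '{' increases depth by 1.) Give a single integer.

Step 1: declare d=68 at depth 0
Step 2: declare f=(read d)=68 at depth 0
Step 3: declare c=(read f)=68 at depth 0
Step 4: declare d=(read c)=68 at depth 0
Step 5: declare f=(read c)=68 at depth 0
Step 6: enter scope (depth=1)
Step 7: declare f=(read c)=68 at depth 1
Visible at query point: c=68 d=68 f=68

Answer: 1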